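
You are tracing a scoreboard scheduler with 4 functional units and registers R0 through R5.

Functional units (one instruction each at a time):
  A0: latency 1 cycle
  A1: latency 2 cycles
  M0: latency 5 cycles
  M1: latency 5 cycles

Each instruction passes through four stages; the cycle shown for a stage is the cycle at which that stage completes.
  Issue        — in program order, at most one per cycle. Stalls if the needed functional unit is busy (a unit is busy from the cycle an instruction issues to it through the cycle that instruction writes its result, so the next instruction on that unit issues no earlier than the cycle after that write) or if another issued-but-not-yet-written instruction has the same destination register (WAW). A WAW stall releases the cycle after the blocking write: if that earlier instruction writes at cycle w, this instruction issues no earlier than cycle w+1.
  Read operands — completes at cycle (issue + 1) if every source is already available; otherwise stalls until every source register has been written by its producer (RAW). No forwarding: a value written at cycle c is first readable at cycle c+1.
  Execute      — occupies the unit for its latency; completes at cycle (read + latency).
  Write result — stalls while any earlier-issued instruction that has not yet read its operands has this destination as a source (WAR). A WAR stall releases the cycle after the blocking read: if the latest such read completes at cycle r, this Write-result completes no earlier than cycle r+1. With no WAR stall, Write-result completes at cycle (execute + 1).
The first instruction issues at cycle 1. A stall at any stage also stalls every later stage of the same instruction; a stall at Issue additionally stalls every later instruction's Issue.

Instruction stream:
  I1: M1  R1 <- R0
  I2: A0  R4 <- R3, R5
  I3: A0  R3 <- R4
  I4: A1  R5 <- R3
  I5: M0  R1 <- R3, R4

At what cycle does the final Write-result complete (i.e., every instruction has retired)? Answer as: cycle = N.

cycle = 16

I1: IS=1 RO=2 EX=7 WR=8
I2: IS=2 RO=3 EX=4 WR=5
I3: IS=6 RO=7 EX=8 WR=9  [struct: A0 busy until I2 writes@5]
I4: IS=7 RO=10 EX=12 WR=13  [RAW R3: wait I3 write@9]
I5: IS=9 RO=10 EX=15 WR=16  [WAW R1: wait I1 write@8]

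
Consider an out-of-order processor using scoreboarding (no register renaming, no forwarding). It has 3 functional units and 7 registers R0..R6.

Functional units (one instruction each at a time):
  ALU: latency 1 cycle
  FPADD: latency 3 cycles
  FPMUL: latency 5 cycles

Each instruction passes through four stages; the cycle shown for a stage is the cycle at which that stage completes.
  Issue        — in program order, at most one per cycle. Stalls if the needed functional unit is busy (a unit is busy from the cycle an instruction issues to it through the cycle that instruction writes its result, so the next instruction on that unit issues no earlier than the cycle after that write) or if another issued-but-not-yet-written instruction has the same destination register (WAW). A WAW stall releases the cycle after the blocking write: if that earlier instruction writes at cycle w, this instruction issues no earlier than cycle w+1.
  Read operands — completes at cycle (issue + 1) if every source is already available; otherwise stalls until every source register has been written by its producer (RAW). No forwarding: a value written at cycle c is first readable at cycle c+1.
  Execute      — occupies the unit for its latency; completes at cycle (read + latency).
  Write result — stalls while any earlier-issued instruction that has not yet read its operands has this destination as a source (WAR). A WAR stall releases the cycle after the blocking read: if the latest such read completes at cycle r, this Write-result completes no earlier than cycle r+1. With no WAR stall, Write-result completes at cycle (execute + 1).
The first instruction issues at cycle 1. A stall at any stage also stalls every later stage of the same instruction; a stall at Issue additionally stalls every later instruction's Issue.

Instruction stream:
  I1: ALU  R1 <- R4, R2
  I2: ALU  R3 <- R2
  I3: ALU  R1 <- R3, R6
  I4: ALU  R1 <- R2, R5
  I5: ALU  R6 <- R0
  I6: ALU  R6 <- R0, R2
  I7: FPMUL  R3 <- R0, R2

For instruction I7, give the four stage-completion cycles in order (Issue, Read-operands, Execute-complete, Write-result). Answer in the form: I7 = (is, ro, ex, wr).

I7 = (22, 23, 28, 29)

I1  is:1  ro:2  ex:3  wr:4
I2  is:5  ro:6  ex:7  wr:8  — struct: ALU busy until I1 writes@4
I3  is:9  ro:10  ex:11  wr:12  — struct: ALU busy until I2 writes@8
I4  is:13  ro:14  ex:15  wr:16  — struct: ALU busy until I3 writes@12
I5  is:17  ro:18  ex:19  wr:20  — struct: ALU busy until I4 writes@16
I6  is:21  ro:22  ex:23  wr:24  — struct: ALU busy until I5 writes@20
I7  is:22  ro:23  ex:28  wr:29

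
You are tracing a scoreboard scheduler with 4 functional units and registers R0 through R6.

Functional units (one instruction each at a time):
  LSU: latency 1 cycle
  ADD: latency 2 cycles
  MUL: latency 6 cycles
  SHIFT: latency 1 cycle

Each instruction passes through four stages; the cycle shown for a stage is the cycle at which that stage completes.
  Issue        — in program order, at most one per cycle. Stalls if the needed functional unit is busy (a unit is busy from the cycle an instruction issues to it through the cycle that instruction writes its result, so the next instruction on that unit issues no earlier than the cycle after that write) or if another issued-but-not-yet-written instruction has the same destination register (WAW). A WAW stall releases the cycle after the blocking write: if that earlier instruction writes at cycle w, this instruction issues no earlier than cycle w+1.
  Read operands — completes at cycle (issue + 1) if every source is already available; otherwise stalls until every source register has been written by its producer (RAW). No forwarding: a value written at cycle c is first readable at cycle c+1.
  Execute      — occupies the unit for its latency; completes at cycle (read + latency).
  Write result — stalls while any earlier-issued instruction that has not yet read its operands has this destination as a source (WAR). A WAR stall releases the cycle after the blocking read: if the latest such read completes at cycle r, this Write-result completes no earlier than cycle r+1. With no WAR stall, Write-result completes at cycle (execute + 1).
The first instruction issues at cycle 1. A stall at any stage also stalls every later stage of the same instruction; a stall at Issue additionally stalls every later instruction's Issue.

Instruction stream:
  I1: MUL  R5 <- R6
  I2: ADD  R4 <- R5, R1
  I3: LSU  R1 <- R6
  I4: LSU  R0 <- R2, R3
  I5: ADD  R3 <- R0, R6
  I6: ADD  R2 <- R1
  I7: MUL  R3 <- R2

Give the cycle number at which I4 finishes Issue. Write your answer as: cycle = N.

cycle = 12

t=1  I1→MUL
t=2  I1 RO · I2→ADD
t=3  I3→LSU
t=4  I3 RO
t=5  I3 EX
t=8  I1 EX
t=9  I1 WR R5
t=10  I2 RO
t=11  I3 WR R1
t=12  I2 EX · I4→LSU
t=13  I2 WR R4 · I4 RO
t=14  I4 EX · I5→ADD
t=15  I4 WR R0
t=16  I5 RO
t=18  I5 EX
t=19  I5 WR R3
t=20  I6→ADD
t=21  I6 RO · I7→MUL
t=23  I6 EX
t=24  I6 WR R2
t=25  I7 RO
t=31  I7 EX
t=32  I7 WR R3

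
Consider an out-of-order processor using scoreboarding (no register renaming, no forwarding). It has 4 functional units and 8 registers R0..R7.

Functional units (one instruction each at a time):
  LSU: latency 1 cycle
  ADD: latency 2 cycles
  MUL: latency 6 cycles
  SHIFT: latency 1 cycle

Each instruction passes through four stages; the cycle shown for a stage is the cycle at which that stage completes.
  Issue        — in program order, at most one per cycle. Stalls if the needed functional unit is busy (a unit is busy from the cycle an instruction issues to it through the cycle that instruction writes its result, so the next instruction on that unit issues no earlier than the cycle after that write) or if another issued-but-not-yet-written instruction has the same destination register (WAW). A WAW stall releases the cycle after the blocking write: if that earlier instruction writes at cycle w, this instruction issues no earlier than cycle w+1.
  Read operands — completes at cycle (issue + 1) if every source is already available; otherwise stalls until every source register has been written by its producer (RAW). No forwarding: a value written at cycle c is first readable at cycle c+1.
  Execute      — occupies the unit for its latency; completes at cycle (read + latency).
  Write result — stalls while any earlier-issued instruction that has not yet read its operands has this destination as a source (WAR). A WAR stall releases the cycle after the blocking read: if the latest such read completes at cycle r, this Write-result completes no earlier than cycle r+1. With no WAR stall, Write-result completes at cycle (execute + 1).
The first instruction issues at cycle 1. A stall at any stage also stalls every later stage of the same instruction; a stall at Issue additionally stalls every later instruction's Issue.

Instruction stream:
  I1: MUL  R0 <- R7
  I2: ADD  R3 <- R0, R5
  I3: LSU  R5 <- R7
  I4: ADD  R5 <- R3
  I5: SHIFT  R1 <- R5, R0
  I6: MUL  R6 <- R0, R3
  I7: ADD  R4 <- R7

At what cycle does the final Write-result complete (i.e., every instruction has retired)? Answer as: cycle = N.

I1  is:1  ro:2  ex:8  wr:9
I2  is:2  ro:10  ex:12  wr:13  — RAW R0: wait I1 write@9
I3  is:3  ro:4  ex:5  wr:11  — WAR R5: wait I2 read@10
I4  is:14  ro:15  ex:17  wr:18  — struct: ADD busy until I2 writes@13
I5  is:15  ro:19  ex:20  wr:21  — RAW R5: wait I4 write@18
I6  is:16  ro:17  ex:23  wr:24
I7  is:19  ro:20  ex:22  wr:23  — struct: ADD busy until I4 writes@18

cycle = 24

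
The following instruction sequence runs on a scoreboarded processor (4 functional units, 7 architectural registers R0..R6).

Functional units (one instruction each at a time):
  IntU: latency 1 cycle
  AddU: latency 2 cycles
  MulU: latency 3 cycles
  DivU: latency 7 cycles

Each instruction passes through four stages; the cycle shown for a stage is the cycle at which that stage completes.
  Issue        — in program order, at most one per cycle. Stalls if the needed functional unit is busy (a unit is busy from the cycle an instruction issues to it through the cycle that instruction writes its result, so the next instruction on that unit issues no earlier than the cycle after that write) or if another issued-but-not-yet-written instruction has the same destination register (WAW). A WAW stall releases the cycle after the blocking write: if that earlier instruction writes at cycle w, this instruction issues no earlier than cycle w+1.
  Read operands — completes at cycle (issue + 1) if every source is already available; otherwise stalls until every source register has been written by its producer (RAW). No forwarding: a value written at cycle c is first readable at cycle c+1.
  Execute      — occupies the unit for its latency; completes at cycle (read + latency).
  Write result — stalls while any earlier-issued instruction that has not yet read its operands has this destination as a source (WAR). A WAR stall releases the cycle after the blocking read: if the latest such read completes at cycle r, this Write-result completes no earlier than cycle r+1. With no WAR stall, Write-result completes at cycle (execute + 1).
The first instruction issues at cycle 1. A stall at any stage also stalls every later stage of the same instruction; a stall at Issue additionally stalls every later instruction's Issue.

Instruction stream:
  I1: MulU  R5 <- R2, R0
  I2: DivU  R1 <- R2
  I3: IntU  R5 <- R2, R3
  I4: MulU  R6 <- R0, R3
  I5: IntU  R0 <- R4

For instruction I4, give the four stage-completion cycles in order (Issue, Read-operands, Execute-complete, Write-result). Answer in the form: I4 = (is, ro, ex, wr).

I4 = (8, 9, 12, 13)

cycle 1: issue I1 (MulU)
cycle 2: I1 read-ops · issue I2 (DivU)
cycle 3: I2 read-ops
cycle 5: I1 finished on MulU
cycle 6: I1→R5
cycle 7: issue I3 (IntU)
cycle 8: I3 read-ops · issue I4 (MulU)
cycle 9: I3 finished on IntU · I4 read-ops
cycle 10: I2 finished on DivU · I3→R5
cycle 11: I2→R1 · issue I5 (IntU)
cycle 12: I4 finished on MulU · I5 read-ops
cycle 13: I4→R6 · I5 finished on IntU
cycle 14: I5→R0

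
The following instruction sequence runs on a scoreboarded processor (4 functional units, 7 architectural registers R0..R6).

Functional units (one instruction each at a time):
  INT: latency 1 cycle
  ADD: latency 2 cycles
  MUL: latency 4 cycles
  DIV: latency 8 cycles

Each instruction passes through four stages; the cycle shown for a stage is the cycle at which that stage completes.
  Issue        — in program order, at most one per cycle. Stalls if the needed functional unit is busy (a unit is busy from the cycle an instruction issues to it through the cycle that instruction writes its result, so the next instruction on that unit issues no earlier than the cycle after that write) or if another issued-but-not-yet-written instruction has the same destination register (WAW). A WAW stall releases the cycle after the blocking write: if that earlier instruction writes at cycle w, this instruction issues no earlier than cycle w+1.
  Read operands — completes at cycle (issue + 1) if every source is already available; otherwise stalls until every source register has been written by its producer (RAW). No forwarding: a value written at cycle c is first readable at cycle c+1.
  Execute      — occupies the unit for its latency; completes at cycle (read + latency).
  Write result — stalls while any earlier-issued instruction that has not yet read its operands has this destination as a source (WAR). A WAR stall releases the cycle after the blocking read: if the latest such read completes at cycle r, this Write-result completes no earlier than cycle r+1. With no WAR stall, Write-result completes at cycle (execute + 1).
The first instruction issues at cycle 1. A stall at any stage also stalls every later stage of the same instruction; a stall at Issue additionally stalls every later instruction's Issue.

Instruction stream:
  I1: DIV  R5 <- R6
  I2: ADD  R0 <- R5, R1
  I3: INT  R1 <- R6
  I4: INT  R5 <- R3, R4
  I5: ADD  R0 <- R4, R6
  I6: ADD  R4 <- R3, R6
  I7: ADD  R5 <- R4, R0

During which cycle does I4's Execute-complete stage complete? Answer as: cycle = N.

cycle = 16

[1] I1 dispatched to DIV
[2] I1 operands ready · I2 dispatched to ADD
[3] I3 dispatched to INT
[4] I3 operands ready
[5] I3 complete
[10] I1 complete
[11] R5←I1
[12] I2 operands ready
[13] R1←I3
[14] I2 complete · I4 dispatched to INT
[15] R0←I2 · I4 operands ready
[16] I4 complete · I5 dispatched to ADD
[17] R5←I4 · I5 operands ready
[19] I5 complete
[20] R0←I5
[21] I6 dispatched to ADD
[22] I6 operands ready
[24] I6 complete
[25] R4←I6
[26] I7 dispatched to ADD
[27] I7 operands ready
[29] I7 complete
[30] R5←I7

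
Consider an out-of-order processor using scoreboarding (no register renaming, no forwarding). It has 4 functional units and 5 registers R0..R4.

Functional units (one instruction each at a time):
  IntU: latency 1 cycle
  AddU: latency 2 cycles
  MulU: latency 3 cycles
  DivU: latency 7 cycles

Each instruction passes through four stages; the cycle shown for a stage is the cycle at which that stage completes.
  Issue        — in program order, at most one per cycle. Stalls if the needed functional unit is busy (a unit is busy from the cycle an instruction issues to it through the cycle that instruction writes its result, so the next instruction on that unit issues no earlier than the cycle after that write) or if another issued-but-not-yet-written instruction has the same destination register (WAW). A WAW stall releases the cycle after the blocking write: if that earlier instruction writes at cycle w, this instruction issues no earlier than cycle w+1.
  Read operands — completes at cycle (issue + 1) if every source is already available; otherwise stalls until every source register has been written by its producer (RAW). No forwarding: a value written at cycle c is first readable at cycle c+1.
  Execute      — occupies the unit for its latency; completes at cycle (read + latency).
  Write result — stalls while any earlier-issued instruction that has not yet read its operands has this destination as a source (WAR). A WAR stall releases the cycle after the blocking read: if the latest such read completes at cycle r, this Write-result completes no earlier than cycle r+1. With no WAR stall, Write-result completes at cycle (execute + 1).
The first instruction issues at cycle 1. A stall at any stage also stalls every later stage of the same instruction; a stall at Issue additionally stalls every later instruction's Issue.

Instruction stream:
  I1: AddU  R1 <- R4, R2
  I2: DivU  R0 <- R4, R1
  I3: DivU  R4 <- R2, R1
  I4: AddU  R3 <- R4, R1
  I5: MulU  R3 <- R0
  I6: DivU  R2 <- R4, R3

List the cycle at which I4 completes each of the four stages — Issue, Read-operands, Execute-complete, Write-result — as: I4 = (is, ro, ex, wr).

[1] issue I1 (AddU)
[2] I1 read-ops | issue I2 (DivU)
[4] I1 finished on AddU
[5] I1→R1
[6] I2 read-ops
[13] I2 finished on DivU
[14] I2→R0
[15] issue I3 (DivU)
[16] I3 read-ops | issue I4 (AddU)
[23] I3 finished on DivU
[24] I3→R4
[25] I4 read-ops
[27] I4 finished on AddU
[28] I4→R3
[29] issue I5 (MulU)
[30] I5 read-ops | issue I6 (DivU)
[33] I5 finished on MulU
[34] I5→R3
[35] I6 read-ops
[42] I6 finished on DivU
[43] I6→R2

I4 = (16, 25, 27, 28)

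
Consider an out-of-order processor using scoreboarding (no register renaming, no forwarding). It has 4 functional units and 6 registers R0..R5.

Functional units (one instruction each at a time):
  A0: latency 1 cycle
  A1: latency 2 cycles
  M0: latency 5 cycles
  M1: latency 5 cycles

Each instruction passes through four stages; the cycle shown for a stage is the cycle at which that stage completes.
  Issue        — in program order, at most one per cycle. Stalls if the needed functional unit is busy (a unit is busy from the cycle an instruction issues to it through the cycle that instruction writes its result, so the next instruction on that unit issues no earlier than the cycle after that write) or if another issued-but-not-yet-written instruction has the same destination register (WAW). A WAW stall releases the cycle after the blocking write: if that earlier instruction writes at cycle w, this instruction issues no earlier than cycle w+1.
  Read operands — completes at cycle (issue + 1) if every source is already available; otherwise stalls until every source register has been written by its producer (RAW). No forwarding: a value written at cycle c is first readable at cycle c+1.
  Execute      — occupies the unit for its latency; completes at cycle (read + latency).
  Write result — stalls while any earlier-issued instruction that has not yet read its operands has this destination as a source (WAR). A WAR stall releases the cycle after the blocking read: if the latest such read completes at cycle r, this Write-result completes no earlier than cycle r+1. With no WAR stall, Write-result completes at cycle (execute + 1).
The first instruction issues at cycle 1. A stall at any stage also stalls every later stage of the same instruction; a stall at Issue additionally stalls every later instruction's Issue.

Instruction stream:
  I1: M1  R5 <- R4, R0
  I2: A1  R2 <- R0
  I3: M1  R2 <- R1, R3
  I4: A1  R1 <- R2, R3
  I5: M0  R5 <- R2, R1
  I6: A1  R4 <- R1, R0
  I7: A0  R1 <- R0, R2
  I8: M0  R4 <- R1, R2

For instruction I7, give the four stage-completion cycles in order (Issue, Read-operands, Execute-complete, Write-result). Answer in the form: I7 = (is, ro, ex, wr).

I7 = (22, 23, 24, 25)

[I1] 1/2/7/8
[I2] 2/3/5/6
[I3] 9/10/15/16  (struct: M1 busy until I1 writes@8)
[I4] 10/17/19/20  (RAW R2: wait I3 write@16)
[I5] 11/21/26/27  (RAW R1: wait I4 write@20)
[I6] 21/22/24/25  (struct: A1 busy until I4 writes@20)
[I7] 22/23/24/25
[I8] 28/29/34/35  (struct: M0 busy until I5 writes@27)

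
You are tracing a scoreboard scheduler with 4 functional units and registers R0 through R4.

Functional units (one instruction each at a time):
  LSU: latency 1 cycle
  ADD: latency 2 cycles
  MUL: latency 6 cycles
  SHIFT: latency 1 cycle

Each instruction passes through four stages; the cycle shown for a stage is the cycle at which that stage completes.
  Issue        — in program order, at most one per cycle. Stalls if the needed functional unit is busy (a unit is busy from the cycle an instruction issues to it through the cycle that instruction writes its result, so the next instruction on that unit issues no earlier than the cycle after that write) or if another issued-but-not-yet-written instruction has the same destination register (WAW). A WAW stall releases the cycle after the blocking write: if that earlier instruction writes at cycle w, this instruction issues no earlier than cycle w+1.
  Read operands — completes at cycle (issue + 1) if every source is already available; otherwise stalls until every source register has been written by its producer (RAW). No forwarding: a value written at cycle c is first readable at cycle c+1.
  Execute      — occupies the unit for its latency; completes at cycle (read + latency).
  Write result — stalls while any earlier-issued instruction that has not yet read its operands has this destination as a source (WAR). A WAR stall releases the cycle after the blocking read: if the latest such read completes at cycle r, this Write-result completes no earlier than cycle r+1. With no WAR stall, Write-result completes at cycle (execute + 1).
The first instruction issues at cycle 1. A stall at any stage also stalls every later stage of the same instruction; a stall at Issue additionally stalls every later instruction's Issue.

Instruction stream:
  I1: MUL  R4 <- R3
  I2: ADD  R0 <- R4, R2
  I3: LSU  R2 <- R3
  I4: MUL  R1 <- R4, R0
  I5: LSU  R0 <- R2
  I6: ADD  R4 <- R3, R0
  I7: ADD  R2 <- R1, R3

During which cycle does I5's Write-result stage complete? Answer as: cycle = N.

c1: I1 issues→MUL
c2: I1 reads · I2 issues→ADD
c3: I3 issues→LSU
c4: I3 reads
c5: I3 exec-done
c8: I1 exec-done
c9: I1 writes R4
c10: I2 reads · I4 issues→MUL
c11: I3 writes R2
c12: I2 exec-done
c13: I2 writes R0
c14: I4 reads · I5 issues→LSU
c15: I5 reads · I6 issues→ADD
c16: I5 exec-done
c17: I5 writes R0
c18: I6 reads
c20: I4 exec-done · I6 exec-done
c21: I4 writes R1 · I6 writes R4
c22: I7 issues→ADD
c23: I7 reads
c25: I7 exec-done
c26: I7 writes R2

cycle = 17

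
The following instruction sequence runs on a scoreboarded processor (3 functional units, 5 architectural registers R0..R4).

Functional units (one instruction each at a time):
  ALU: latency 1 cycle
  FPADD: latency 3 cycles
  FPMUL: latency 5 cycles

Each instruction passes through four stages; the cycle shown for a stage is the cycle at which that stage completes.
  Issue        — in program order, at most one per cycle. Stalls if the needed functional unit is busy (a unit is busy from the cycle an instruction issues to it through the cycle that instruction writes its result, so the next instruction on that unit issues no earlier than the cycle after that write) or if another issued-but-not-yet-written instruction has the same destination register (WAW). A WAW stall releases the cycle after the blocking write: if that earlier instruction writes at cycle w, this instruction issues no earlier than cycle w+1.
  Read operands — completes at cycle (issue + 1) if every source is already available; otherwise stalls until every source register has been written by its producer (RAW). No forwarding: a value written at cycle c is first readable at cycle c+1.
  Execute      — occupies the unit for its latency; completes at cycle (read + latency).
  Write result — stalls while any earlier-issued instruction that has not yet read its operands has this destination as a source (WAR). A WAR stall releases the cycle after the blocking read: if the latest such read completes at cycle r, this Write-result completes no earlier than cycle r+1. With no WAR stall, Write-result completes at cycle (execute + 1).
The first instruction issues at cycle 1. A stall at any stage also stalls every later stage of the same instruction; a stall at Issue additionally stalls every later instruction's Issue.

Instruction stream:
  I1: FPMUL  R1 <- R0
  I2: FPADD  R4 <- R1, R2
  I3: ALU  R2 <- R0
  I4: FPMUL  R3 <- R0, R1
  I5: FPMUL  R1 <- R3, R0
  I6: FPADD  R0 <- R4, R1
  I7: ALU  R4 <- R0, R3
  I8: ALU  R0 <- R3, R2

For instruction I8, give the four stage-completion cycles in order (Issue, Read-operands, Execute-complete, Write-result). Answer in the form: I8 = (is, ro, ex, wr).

I8 = (33, 34, 35, 36)

cycle 1: issue I1 (FPMUL)
cycle 2: I1 read-ops · issue I2 (FPADD)
cycle 3: issue I3 (ALU)
cycle 4: I3 read-ops
cycle 5: I3 finished on ALU
cycle 7: I1 finished on FPMUL
cycle 8: I1→R1
cycle 9: I2 read-ops · issue I4 (FPMUL)
cycle 10: I3→R2 · I4 read-ops
cycle 12: I2 finished on FPADD
cycle 13: I2→R4
cycle 15: I4 finished on FPMUL
cycle 16: I4→R3
cycle 17: issue I5 (FPMUL)
cycle 18: I5 read-ops · issue I6 (FPADD)
cycle 19: issue I7 (ALU)
cycle 23: I5 finished on FPMUL
cycle 24: I5→R1
cycle 25: I6 read-ops
cycle 28: I6 finished on FPADD
cycle 29: I6→R0
cycle 30: I7 read-ops
cycle 31: I7 finished on ALU
cycle 32: I7→R4
cycle 33: issue I8 (ALU)
cycle 34: I8 read-ops
cycle 35: I8 finished on ALU
cycle 36: I8→R0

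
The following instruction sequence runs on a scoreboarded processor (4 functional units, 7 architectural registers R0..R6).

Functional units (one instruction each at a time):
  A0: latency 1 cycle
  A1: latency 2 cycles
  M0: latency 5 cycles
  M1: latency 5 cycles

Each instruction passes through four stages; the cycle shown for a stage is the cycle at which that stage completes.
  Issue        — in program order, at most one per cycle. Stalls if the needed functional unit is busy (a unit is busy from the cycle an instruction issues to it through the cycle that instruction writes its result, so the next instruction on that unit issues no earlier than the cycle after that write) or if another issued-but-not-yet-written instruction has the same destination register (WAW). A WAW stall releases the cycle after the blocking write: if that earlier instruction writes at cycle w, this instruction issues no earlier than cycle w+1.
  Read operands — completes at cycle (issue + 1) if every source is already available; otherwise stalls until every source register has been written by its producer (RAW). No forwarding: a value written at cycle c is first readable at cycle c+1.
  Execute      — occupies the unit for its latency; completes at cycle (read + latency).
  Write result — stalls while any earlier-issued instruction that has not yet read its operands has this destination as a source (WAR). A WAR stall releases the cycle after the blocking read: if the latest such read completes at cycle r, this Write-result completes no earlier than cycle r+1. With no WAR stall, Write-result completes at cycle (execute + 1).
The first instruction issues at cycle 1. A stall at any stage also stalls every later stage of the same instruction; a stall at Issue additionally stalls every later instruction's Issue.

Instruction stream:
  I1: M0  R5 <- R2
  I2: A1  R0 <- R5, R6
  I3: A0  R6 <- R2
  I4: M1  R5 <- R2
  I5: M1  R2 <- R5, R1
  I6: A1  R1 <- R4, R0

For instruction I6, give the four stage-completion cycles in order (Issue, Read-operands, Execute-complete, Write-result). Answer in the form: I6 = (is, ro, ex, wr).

I6 = (18, 19, 21, 22)

I1 -> (1, 2, 7, 8)
I2 -> (2, 9, 11, 12)  // RAW R5: wait I1 write@8
I3 -> (3, 4, 5, 10)  // WAR R6: wait I2 read@9
I4 -> (9, 10, 15, 16)  // WAW R5: wait I1 write@8
I5 -> (17, 18, 23, 24)  // struct: M1 busy until I4 writes@16
I6 -> (18, 19, 21, 22)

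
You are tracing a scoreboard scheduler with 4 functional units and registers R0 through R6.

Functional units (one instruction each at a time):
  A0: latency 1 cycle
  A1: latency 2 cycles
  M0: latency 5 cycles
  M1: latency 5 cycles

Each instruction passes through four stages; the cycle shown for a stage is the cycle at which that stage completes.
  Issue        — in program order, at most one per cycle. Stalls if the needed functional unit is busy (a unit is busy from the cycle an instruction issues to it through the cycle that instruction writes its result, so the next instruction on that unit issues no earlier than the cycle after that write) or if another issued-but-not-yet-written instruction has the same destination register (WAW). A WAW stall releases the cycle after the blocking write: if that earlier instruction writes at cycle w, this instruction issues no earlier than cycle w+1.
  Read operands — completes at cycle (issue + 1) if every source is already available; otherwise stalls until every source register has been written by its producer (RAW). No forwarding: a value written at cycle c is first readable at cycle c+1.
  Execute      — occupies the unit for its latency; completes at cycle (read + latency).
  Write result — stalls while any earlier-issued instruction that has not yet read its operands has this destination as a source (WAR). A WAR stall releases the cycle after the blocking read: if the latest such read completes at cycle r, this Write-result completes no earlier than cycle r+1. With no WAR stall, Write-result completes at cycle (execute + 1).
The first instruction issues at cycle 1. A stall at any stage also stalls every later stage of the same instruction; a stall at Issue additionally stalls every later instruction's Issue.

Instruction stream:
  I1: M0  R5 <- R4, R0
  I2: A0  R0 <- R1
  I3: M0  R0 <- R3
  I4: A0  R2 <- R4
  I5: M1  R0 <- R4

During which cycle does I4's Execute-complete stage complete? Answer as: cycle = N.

[1] I1 dispatched to M0
[2] I1 operands ready; I2 dispatched to A0
[3] I2 operands ready
[4] I2 complete
[5] R0←I2
[7] I1 complete
[8] R5←I1
[9] I3 dispatched to M0
[10] I3 operands ready; I4 dispatched to A0
[11] I4 operands ready
[12] I4 complete
[13] R2←I4
[15] I3 complete
[16] R0←I3
[17] I5 dispatched to M1
[18] I5 operands ready
[23] I5 complete
[24] R0←I5

cycle = 12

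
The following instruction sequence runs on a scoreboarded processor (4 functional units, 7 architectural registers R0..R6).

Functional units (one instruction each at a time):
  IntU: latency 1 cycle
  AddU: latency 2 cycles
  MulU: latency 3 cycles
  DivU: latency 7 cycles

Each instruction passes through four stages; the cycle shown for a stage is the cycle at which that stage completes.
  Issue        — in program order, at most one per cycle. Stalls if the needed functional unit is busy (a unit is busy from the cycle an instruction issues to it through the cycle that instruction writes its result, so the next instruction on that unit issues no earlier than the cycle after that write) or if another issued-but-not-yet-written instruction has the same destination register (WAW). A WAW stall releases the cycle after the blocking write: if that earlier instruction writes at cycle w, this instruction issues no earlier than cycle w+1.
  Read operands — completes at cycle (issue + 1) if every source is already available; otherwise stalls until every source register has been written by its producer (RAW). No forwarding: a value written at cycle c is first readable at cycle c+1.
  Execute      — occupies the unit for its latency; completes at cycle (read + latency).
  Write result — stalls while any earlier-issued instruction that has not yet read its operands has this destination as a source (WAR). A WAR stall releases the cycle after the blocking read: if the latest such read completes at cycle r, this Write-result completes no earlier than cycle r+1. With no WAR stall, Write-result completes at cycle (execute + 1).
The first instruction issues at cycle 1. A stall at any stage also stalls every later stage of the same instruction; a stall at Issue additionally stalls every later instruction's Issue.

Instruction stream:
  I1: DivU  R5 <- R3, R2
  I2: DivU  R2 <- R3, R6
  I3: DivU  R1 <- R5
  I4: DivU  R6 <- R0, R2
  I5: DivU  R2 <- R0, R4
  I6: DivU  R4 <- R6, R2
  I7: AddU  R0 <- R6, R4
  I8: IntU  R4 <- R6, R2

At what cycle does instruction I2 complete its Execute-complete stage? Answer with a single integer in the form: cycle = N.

cycle = 19

t=1  issue I1 (DivU)
t=2  I1 read-ops
t=9  I1 finished on DivU
t=10  I1→R5
t=11  issue I2 (DivU)
t=12  I2 read-ops
t=19  I2 finished on DivU
t=20  I2→R2
t=21  issue I3 (DivU)
t=22  I3 read-ops
t=29  I3 finished on DivU
t=30  I3→R1
t=31  issue I4 (DivU)
t=32  I4 read-ops
t=39  I4 finished on DivU
t=40  I4→R6
t=41  issue I5 (DivU)
t=42  I5 read-ops
t=49  I5 finished on DivU
t=50  I5→R2
t=51  issue I6 (DivU)
t=52  I6 read-ops | issue I7 (AddU)
t=59  I6 finished on DivU
t=60  I6→R4
t=61  I7 read-ops | issue I8 (IntU)
t=62  I8 read-ops
t=63  I7 finished on AddU | I8 finished on IntU
t=64  I7→R0 | I8→R4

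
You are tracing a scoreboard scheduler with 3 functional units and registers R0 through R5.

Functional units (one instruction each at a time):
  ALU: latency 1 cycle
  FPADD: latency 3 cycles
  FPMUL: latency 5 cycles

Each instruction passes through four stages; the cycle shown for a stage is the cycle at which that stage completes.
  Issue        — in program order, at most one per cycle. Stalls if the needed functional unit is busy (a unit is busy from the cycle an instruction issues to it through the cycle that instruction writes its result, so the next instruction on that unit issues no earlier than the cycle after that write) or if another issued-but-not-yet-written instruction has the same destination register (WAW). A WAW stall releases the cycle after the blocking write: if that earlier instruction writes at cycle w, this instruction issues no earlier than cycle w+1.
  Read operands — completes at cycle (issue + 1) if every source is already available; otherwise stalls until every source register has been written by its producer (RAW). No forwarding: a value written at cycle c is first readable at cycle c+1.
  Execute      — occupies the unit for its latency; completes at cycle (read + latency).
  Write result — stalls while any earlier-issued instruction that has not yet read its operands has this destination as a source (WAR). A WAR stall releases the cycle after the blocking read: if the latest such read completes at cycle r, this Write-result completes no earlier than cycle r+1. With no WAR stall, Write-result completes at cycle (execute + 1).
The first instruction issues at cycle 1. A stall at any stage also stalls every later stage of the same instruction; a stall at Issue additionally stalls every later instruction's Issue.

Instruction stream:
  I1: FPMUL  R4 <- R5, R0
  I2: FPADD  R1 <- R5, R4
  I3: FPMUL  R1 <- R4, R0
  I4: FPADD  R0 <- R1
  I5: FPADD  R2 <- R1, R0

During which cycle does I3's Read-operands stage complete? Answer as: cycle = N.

cycle = 15

[1] issue I1 (FPMUL)
[2] I1 read-ops; issue I2 (FPADD)
[7] I1 finished on FPMUL
[8] I1→R4
[9] I2 read-ops
[12] I2 finished on FPADD
[13] I2→R1
[14] issue I3 (FPMUL)
[15] I3 read-ops; issue I4 (FPADD)
[20] I3 finished on FPMUL
[21] I3→R1
[22] I4 read-ops
[25] I4 finished on FPADD
[26] I4→R0
[27] issue I5 (FPADD)
[28] I5 read-ops
[31] I5 finished on FPADD
[32] I5→R2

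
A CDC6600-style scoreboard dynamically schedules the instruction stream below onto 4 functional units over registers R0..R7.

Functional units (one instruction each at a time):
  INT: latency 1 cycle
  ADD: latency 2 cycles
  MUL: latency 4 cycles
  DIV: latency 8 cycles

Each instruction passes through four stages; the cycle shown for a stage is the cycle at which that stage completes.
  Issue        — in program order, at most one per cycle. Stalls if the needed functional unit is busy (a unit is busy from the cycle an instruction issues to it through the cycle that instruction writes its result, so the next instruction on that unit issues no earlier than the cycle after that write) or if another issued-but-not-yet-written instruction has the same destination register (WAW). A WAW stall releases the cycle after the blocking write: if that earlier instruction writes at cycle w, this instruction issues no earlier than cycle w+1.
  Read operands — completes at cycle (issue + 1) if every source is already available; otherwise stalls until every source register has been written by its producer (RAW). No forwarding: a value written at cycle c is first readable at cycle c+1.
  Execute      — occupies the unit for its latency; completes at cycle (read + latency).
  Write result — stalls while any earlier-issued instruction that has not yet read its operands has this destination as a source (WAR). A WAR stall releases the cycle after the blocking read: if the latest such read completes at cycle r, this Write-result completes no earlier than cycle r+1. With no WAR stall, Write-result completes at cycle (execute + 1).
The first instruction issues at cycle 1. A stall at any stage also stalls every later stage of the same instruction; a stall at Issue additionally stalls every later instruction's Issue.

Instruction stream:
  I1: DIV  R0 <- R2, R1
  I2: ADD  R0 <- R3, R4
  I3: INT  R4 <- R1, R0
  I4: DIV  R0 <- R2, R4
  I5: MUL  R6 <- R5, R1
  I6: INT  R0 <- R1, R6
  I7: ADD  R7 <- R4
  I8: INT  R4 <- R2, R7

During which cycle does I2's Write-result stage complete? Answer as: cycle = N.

c1: I1 dispatched to DIV
c2: I1 operands ready
c10: I1 complete
c11: R0←I1
c12: I2 dispatched to ADD
c13: I2 operands ready, I3 dispatched to INT
c15: I2 complete
c16: R0←I2
c17: I3 operands ready, I4 dispatched to DIV
c18: I3 complete, I5 dispatched to MUL
c19: R4←I3, I5 operands ready
c20: I4 operands ready
c23: I5 complete
c24: R6←I5
c28: I4 complete
c29: R0←I4
c30: I6 dispatched to INT
c31: I6 operands ready, I7 dispatched to ADD
c32: I6 complete, I7 operands ready
c33: R0←I6
c34: I7 complete, I8 dispatched to INT
c35: R7←I7
c36: I8 operands ready
c37: I8 complete
c38: R4←I8

cycle = 16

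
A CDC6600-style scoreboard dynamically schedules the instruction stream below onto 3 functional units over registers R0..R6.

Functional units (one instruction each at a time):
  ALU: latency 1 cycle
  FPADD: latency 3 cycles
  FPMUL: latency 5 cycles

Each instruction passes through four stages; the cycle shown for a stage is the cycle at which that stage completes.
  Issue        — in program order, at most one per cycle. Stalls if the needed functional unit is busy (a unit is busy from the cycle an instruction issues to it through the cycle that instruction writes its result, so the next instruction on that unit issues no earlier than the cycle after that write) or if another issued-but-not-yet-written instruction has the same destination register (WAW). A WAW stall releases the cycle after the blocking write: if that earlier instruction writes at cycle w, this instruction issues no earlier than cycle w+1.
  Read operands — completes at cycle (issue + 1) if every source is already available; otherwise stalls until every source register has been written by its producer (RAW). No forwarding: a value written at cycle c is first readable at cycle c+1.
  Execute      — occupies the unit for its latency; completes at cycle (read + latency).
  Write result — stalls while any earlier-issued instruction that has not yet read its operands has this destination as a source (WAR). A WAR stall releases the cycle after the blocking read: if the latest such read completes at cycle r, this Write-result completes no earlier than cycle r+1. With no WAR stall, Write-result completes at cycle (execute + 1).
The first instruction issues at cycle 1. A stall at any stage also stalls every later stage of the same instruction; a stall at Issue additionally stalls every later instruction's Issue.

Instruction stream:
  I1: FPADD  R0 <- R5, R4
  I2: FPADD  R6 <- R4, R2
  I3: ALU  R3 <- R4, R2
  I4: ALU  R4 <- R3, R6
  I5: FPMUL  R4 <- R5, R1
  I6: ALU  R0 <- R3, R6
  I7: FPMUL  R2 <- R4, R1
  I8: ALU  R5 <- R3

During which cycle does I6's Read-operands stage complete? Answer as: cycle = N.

t=1  I1 dispatched to FPADD
t=2  I1 operands ready
t=5  I1 complete
t=6  R0←I1
t=7  I2 dispatched to FPADD
t=8  I2 operands ready · I3 dispatched to ALU
t=9  I3 operands ready
t=10  I3 complete
t=11  I2 complete · R3←I3
t=12  R6←I2 · I4 dispatched to ALU
t=13  I4 operands ready
t=14  I4 complete
t=15  R4←I4
t=16  I5 dispatched to FPMUL
t=17  I5 operands ready · I6 dispatched to ALU
t=18  I6 operands ready
t=19  I6 complete
t=20  R0←I6
t=22  I5 complete
t=23  R4←I5
t=24  I7 dispatched to FPMUL
t=25  I7 operands ready · I8 dispatched to ALU
t=26  I8 operands ready
t=27  I8 complete
t=28  R5←I8
t=30  I7 complete
t=31  R2←I7

cycle = 18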